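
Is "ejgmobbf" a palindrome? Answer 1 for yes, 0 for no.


Input: ejgmobbf
Reversed: fbbomgje
  Compare pos 0 ('e') with pos 7 ('f'): MISMATCH
  Compare pos 1 ('j') with pos 6 ('b'): MISMATCH
  Compare pos 2 ('g') with pos 5 ('b'): MISMATCH
  Compare pos 3 ('m') with pos 4 ('o'): MISMATCH
Result: not a palindrome

0


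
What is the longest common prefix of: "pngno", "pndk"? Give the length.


Words: pngno, pndk
  Position 0: all 'p' => match
  Position 1: all 'n' => match
  Position 2: ('g', 'd') => mismatch, stop
LCP = "pn" (length 2)

2


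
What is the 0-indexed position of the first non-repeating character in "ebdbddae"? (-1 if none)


Input: ebdbddae
Character frequencies:
  'a': 1
  'b': 2
  'd': 3
  'e': 2
Scanning left to right for freq == 1:
  Position 0 ('e'): freq=2, skip
  Position 1 ('b'): freq=2, skip
  Position 2 ('d'): freq=3, skip
  Position 3 ('b'): freq=2, skip
  Position 4 ('d'): freq=3, skip
  Position 5 ('d'): freq=3, skip
  Position 6 ('a'): unique! => answer = 6

6


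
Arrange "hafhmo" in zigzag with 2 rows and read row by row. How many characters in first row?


Zigzag "hafhmo" into 2 rows:
Placing characters:
  'h' => row 0
  'a' => row 1
  'f' => row 0
  'h' => row 1
  'm' => row 0
  'o' => row 1
Rows:
  Row 0: "hfm"
  Row 1: "aho"
First row length: 3

3


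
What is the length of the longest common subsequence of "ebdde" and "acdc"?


LCS of "ebdde" and "acdc"
DP table:
           a    c    d    c
      0    0    0    0    0
  e   0    0    0    0    0
  b   0    0    0    0    0
  d   0    0    0    1    1
  d   0    0    0    1    1
  e   0    0    0    1    1
LCS length = dp[5][4] = 1

1


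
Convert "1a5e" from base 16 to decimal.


Input: "1a5e" in base 16
Positional expansion:
  Digit '1' (value 1) x 16^3 = 4096
  Digit 'a' (value 10) x 16^2 = 2560
  Digit '5' (value 5) x 16^1 = 80
  Digit 'e' (value 14) x 16^0 = 14
Sum = 6750

6750


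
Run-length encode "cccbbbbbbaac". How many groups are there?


Input: cccbbbbbbaac
Scanning for consecutive runs:
  Group 1: 'c' x 3 (positions 0-2)
  Group 2: 'b' x 6 (positions 3-8)
  Group 3: 'a' x 2 (positions 9-10)
  Group 4: 'c' x 1 (positions 11-11)
Total groups: 4

4


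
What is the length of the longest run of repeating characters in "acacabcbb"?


Input: "acacabcbb"
Scanning for longest run:
  Position 1 ('c'): new char, reset run to 1
  Position 2 ('a'): new char, reset run to 1
  Position 3 ('c'): new char, reset run to 1
  Position 4 ('a'): new char, reset run to 1
  Position 5 ('b'): new char, reset run to 1
  Position 6 ('c'): new char, reset run to 1
  Position 7 ('b'): new char, reset run to 1
  Position 8 ('b'): continues run of 'b', length=2
Longest run: 'b' with length 2

2


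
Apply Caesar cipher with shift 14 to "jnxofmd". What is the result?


Caesar cipher: shift "jnxofmd" by 14
  'j' (pos 9) + 14 = pos 23 = 'x'
  'n' (pos 13) + 14 = pos 1 = 'b'
  'x' (pos 23) + 14 = pos 11 = 'l'
  'o' (pos 14) + 14 = pos 2 = 'c'
  'f' (pos 5) + 14 = pos 19 = 't'
  'm' (pos 12) + 14 = pos 0 = 'a'
  'd' (pos 3) + 14 = pos 17 = 'r'
Result: xblctar

xblctar


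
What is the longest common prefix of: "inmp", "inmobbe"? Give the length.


Words: inmp, inmobbe
  Position 0: all 'i' => match
  Position 1: all 'n' => match
  Position 2: all 'm' => match
  Position 3: ('p', 'o') => mismatch, stop
LCP = "inm" (length 3)

3


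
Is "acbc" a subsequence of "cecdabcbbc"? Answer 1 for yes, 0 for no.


Check if "acbc" is a subsequence of "cecdabcbbc"
Greedy scan:
  Position 0 ('c'): no match needed
  Position 1 ('e'): no match needed
  Position 2 ('c'): no match needed
  Position 3 ('d'): no match needed
  Position 4 ('a'): matches sub[0] = 'a'
  Position 5 ('b'): no match needed
  Position 6 ('c'): matches sub[1] = 'c'
  Position 7 ('b'): matches sub[2] = 'b'
  Position 8 ('b'): no match needed
  Position 9 ('c'): matches sub[3] = 'c'
All 4 characters matched => is a subsequence

1


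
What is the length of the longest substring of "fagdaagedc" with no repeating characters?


Input: "fagdaagedc"
Sliding window (track last position of each char):
  Position 0 ('f'): window [0,0] length 1 -- new best
  Position 1 ('a'): window [0,1] length 2 -- new best
  Position 2 ('g'): window [0,2] length 3 -- new best
  Position 3 ('d'): window [0,3] length 4 -- new best
  Position 4 ('a'): repeat (last at 1), move window start to 2
  Position 4 ('a'): window [2,4] length 3
  Position 5 ('a'): repeat (last at 4), move window start to 5
  Position 5 ('a'): window [5,5] length 1
  Position 6 ('g'): window [5,6] length 2
  Position 7 ('e'): window [5,7] length 3
  Position 8 ('d'): window [5,8] length 4
  Position 9 ('c'): window [5,9] length 5 -- new best
Longest substring with no repeats: "agedc" with length 5

5


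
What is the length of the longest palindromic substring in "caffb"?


Input: "caffb"
Checking substrings for palindromes:
  [2:4] "ff" (len 2) => palindrome
Longest palindromic substring: "ff" with length 2

2


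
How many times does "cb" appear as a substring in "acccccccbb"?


Searching for "cb" in "acccccccbb"
Scanning each position:
  Position 0: "ac" => no
  Position 1: "cc" => no
  Position 2: "cc" => no
  Position 3: "cc" => no
  Position 4: "cc" => no
  Position 5: "cc" => no
  Position 6: "cc" => no
  Position 7: "cb" => MATCH
  Position 8: "bb" => no
Total occurrences: 1

1


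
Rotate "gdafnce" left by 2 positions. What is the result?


Input: "gdafnce", rotate left by 2
First 2 characters: "gd"
Remaining characters: "afnce"
Concatenate remaining + first: "afnce" + "gd" = "afncegd"

afncegd


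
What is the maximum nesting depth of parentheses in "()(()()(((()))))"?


Input: "()(()()(((()))))"
Tracking depth:
  Position 0 '(': depth becomes 1
  Position 1 ')': depth becomes 0
  Position 2 '(': depth becomes 1
  Position 3 '(': depth becomes 2
  Position 4 ')': depth becomes 1
  Position 5 '(': depth becomes 2
  Position 6 ')': depth becomes 1
  Position 7 '(': depth becomes 2
  Position 8 '(': depth becomes 3
  Position 9 '(': depth becomes 4
  Position 10 '(': depth becomes 5
  Position 11 ')': depth becomes 4
  Position 12 ')': depth becomes 3
  Position 13 ')': depth becomes 2
  Position 14 ')': depth becomes 1
  Position 15 ')': depth becomes 0
Maximum depth reached: 5

5


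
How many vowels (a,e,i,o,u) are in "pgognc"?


Input: pgognc
Checking each character:
  'p' at position 0: consonant
  'g' at position 1: consonant
  'o' at position 2: vowel (running total: 1)
  'g' at position 3: consonant
  'n' at position 4: consonant
  'c' at position 5: consonant
Total vowels: 1

1


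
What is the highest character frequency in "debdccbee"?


Input: debdccbee
Character counts:
  'b': 2
  'c': 2
  'd': 2
  'e': 3
Maximum frequency: 3

3


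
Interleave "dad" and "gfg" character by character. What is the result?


Interleaving "dad" and "gfg":
  Position 0: 'd' from first, 'g' from second => "dg"
  Position 1: 'a' from first, 'f' from second => "af"
  Position 2: 'd' from first, 'g' from second => "dg"
Result: dgafdg

dgafdg


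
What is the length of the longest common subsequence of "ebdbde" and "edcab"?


LCS of "ebdbde" and "edcab"
DP table:
           e    d    c    a    b
      0    0    0    0    0    0
  e   0    1    1    1    1    1
  b   0    1    1    1    1    2
  d   0    1    2    2    2    2
  b   0    1    2    2    2    3
  d   0    1    2    2    2    3
  e   0    1    2    2    2    3
LCS length = dp[6][5] = 3

3


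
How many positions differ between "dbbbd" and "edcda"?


Comparing "dbbbd" and "edcda" position by position:
  Position 0: 'd' vs 'e' => DIFFER
  Position 1: 'b' vs 'd' => DIFFER
  Position 2: 'b' vs 'c' => DIFFER
  Position 3: 'b' vs 'd' => DIFFER
  Position 4: 'd' vs 'a' => DIFFER
Positions that differ: 5

5


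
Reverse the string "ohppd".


Input: ohppd
Reading characters right to left:
  Position 4: 'd'
  Position 3: 'p'
  Position 2: 'p'
  Position 1: 'h'
  Position 0: 'o'
Reversed: dppho

dppho


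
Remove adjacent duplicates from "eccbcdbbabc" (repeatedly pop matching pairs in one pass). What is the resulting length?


Input: eccbcdbbabc
Stack-based adjacent duplicate removal:
  Read 'e': push. Stack: e
  Read 'c': push. Stack: ec
  Read 'c': matches stack top 'c' => pop. Stack: e
  Read 'b': push. Stack: eb
  Read 'c': push. Stack: ebc
  Read 'd': push. Stack: ebcd
  Read 'b': push. Stack: ebcdb
  Read 'b': matches stack top 'b' => pop. Stack: ebcd
  Read 'a': push. Stack: ebcda
  Read 'b': push. Stack: ebcdab
  Read 'c': push. Stack: ebcdabc
Final stack: "ebcdabc" (length 7)

7


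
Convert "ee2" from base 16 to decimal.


Input: "ee2" in base 16
Positional expansion:
  Digit 'e' (value 14) x 16^2 = 3584
  Digit 'e' (value 14) x 16^1 = 224
  Digit '2' (value 2) x 16^0 = 2
Sum = 3810

3810


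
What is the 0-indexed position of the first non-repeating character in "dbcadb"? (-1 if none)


Input: dbcadb
Character frequencies:
  'a': 1
  'b': 2
  'c': 1
  'd': 2
Scanning left to right for freq == 1:
  Position 0 ('d'): freq=2, skip
  Position 1 ('b'): freq=2, skip
  Position 2 ('c'): unique! => answer = 2

2


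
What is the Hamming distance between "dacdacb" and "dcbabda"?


Comparing "dacdacb" and "dcbabda" position by position:
  Position 0: 'd' vs 'd' => same
  Position 1: 'a' vs 'c' => differ
  Position 2: 'c' vs 'b' => differ
  Position 3: 'd' vs 'a' => differ
  Position 4: 'a' vs 'b' => differ
  Position 5: 'c' vs 'd' => differ
  Position 6: 'b' vs 'a' => differ
Total differences (Hamming distance): 6

6


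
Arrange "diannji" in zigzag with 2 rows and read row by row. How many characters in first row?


Zigzag "diannji" into 2 rows:
Placing characters:
  'd' => row 0
  'i' => row 1
  'a' => row 0
  'n' => row 1
  'n' => row 0
  'j' => row 1
  'i' => row 0
Rows:
  Row 0: "dani"
  Row 1: "inj"
First row length: 4

4


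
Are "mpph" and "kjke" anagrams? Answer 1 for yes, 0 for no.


Strings: "mpph", "kjke"
Sorted first:  hmpp
Sorted second: ejkk
Differ at position 0: 'h' vs 'e' => not anagrams

0


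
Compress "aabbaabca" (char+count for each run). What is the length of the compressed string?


Input: aabbaabca
Runs:
  'a' x 2 => "a2"
  'b' x 2 => "b2"
  'a' x 2 => "a2"
  'b' x 1 => "b1"
  'c' x 1 => "c1"
  'a' x 1 => "a1"
Compressed: "a2b2a2b1c1a1"
Compressed length: 12

12


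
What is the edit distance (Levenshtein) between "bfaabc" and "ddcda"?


Computing edit distance: "bfaabc" -> "ddcda"
DP table:
           d    d    c    d    a
      0    1    2    3    4    5
  b   1    1    2    3    4    5
  f   2    2    2    3    4    5
  a   3    3    3    3    4    4
  a   4    4    4    4    4    4
  b   5    5    5    5    5    5
  c   6    6    6    5    6    6
Edit distance = dp[6][5] = 6

6


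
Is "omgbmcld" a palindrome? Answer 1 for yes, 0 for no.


Input: omgbmcld
Reversed: dlcmbgmo
  Compare pos 0 ('o') with pos 7 ('d'): MISMATCH
  Compare pos 1 ('m') with pos 6 ('l'): MISMATCH
  Compare pos 2 ('g') with pos 5 ('c'): MISMATCH
  Compare pos 3 ('b') with pos 4 ('m'): MISMATCH
Result: not a palindrome

0


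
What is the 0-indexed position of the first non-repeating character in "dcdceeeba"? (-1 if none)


Input: dcdceeeba
Character frequencies:
  'a': 1
  'b': 1
  'c': 2
  'd': 2
  'e': 3
Scanning left to right for freq == 1:
  Position 0 ('d'): freq=2, skip
  Position 1 ('c'): freq=2, skip
  Position 2 ('d'): freq=2, skip
  Position 3 ('c'): freq=2, skip
  Position 4 ('e'): freq=3, skip
  Position 5 ('e'): freq=3, skip
  Position 6 ('e'): freq=3, skip
  Position 7 ('b'): unique! => answer = 7

7


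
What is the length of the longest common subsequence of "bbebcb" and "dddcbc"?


LCS of "bbebcb" and "dddcbc"
DP table:
           d    d    d    c    b    c
      0    0    0    0    0    0    0
  b   0    0    0    0    0    1    1
  b   0    0    0    0    0    1    1
  e   0    0    0    0    0    1    1
  b   0    0    0    0    0    1    1
  c   0    0    0    0    1    1    2
  b   0    0    0    0    1    2    2
LCS length = dp[6][6] = 2

2


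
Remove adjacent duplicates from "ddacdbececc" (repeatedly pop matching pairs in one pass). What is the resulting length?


Input: ddacdbececc
Stack-based adjacent duplicate removal:
  Read 'd': push. Stack: d
  Read 'd': matches stack top 'd' => pop. Stack: (empty)
  Read 'a': push. Stack: a
  Read 'c': push. Stack: ac
  Read 'd': push. Stack: acd
  Read 'b': push. Stack: acdb
  Read 'e': push. Stack: acdbe
  Read 'c': push. Stack: acdbec
  Read 'e': push. Stack: acdbece
  Read 'c': push. Stack: acdbecec
  Read 'c': matches stack top 'c' => pop. Stack: acdbece
Final stack: "acdbece" (length 7)

7


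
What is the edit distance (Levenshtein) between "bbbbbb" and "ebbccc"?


Computing edit distance: "bbbbbb" -> "ebbccc"
DP table:
           e    b    b    c    c    c
      0    1    2    3    4    5    6
  b   1    1    1    2    3    4    5
  b   2    2    1    1    2    3    4
  b   3    3    2    1    2    3    4
  b   4    4    3    2    2    3    4
  b   5    5    4    3    3    3    4
  b   6    6    5    4    4    4    4
Edit distance = dp[6][6] = 4

4


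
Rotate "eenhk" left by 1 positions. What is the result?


Input: "eenhk", rotate left by 1
First 1 characters: "e"
Remaining characters: "enhk"
Concatenate remaining + first: "enhk" + "e" = "enhke"

enhke


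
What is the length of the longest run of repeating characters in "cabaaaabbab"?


Input: "cabaaaabbab"
Scanning for longest run:
  Position 1 ('a'): new char, reset run to 1
  Position 2 ('b'): new char, reset run to 1
  Position 3 ('a'): new char, reset run to 1
  Position 4 ('a'): continues run of 'a', length=2
  Position 5 ('a'): continues run of 'a', length=3
  Position 6 ('a'): continues run of 'a', length=4
  Position 7 ('b'): new char, reset run to 1
  Position 8 ('b'): continues run of 'b', length=2
  Position 9 ('a'): new char, reset run to 1
  Position 10 ('b'): new char, reset run to 1
Longest run: 'a' with length 4

4


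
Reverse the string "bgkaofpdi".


Input: bgkaofpdi
Reading characters right to left:
  Position 8: 'i'
  Position 7: 'd'
  Position 6: 'p'
  Position 5: 'f'
  Position 4: 'o'
  Position 3: 'a'
  Position 2: 'k'
  Position 1: 'g'
  Position 0: 'b'
Reversed: idpfoakgb

idpfoakgb


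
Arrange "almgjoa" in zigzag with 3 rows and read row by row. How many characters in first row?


Zigzag "almgjoa" into 3 rows:
Placing characters:
  'a' => row 0
  'l' => row 1
  'm' => row 2
  'g' => row 1
  'j' => row 0
  'o' => row 1
  'a' => row 2
Rows:
  Row 0: "aj"
  Row 1: "lgo"
  Row 2: "ma"
First row length: 2

2


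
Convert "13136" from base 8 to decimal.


Input: "13136" in base 8
Positional expansion:
  Digit '1' (value 1) x 8^4 = 4096
  Digit '3' (value 3) x 8^3 = 1536
  Digit '1' (value 1) x 8^2 = 64
  Digit '3' (value 3) x 8^1 = 24
  Digit '6' (value 6) x 8^0 = 6
Sum = 5726

5726


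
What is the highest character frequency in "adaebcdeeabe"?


Input: adaebcdeeabe
Character counts:
  'a': 3
  'b': 2
  'c': 1
  'd': 2
  'e': 4
Maximum frequency: 4

4


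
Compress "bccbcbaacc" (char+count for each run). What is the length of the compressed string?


Input: bccbcbaacc
Runs:
  'b' x 1 => "b1"
  'c' x 2 => "c2"
  'b' x 1 => "b1"
  'c' x 1 => "c1"
  'b' x 1 => "b1"
  'a' x 2 => "a2"
  'c' x 2 => "c2"
Compressed: "b1c2b1c1b1a2c2"
Compressed length: 14

14


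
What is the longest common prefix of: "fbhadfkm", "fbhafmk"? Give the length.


Words: fbhadfkm, fbhafmk
  Position 0: all 'f' => match
  Position 1: all 'b' => match
  Position 2: all 'h' => match
  Position 3: all 'a' => match
  Position 4: ('d', 'f') => mismatch, stop
LCP = "fbha" (length 4)

4


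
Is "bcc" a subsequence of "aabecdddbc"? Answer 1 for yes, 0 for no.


Check if "bcc" is a subsequence of "aabecdddbc"
Greedy scan:
  Position 0 ('a'): no match needed
  Position 1 ('a'): no match needed
  Position 2 ('b'): matches sub[0] = 'b'
  Position 3 ('e'): no match needed
  Position 4 ('c'): matches sub[1] = 'c'
  Position 5 ('d'): no match needed
  Position 6 ('d'): no match needed
  Position 7 ('d'): no match needed
  Position 8 ('b'): no match needed
  Position 9 ('c'): matches sub[2] = 'c'
All 3 characters matched => is a subsequence

1


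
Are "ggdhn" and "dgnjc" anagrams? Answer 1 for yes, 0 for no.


Strings: "ggdhn", "dgnjc"
Sorted first:  dgghn
Sorted second: cdgjn
Differ at position 0: 'd' vs 'c' => not anagrams

0


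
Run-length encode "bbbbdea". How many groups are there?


Input: bbbbdea
Scanning for consecutive runs:
  Group 1: 'b' x 4 (positions 0-3)
  Group 2: 'd' x 1 (positions 4-4)
  Group 3: 'e' x 1 (positions 5-5)
  Group 4: 'a' x 1 (positions 6-6)
Total groups: 4

4


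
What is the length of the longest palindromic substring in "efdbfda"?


Input: "efdbfda"
Checking substrings for palindromes:
  No multi-char palindromic substrings found
Longest palindromic substring: "e" with length 1

1


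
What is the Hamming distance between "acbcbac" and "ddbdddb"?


Comparing "acbcbac" and "ddbdddb" position by position:
  Position 0: 'a' vs 'd' => differ
  Position 1: 'c' vs 'd' => differ
  Position 2: 'b' vs 'b' => same
  Position 3: 'c' vs 'd' => differ
  Position 4: 'b' vs 'd' => differ
  Position 5: 'a' vs 'd' => differ
  Position 6: 'c' vs 'b' => differ
Total differences (Hamming distance): 6

6


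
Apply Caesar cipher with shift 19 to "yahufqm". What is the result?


Caesar cipher: shift "yahufqm" by 19
  'y' (pos 24) + 19 = pos 17 = 'r'
  'a' (pos 0) + 19 = pos 19 = 't'
  'h' (pos 7) + 19 = pos 0 = 'a'
  'u' (pos 20) + 19 = pos 13 = 'n'
  'f' (pos 5) + 19 = pos 24 = 'y'
  'q' (pos 16) + 19 = pos 9 = 'j'
  'm' (pos 12) + 19 = pos 5 = 'f'
Result: rtanyjf

rtanyjf


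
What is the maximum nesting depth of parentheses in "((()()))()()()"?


Input: "((()()))()()()"
Tracking depth:
  Position 0 '(': depth becomes 1
  Position 1 '(': depth becomes 2
  Position 2 '(': depth becomes 3
  Position 3 ')': depth becomes 2
  Position 4 '(': depth becomes 3
  Position 5 ')': depth becomes 2
  Position 6 ')': depth becomes 1
  Position 7 ')': depth becomes 0
  Position 8 '(': depth becomes 1
  Position 9 ')': depth becomes 0
  Position 10 '(': depth becomes 1
  Position 11 ')': depth becomes 0
  Position 12 '(': depth becomes 1
  Position 13 ')': depth becomes 0
Maximum depth reached: 3

3


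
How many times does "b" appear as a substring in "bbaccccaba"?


Searching for "b" in "bbaccccaba"
Scanning each position:
  Position 0: "b" => MATCH
  Position 1: "b" => MATCH
  Position 2: "a" => no
  Position 3: "c" => no
  Position 4: "c" => no
  Position 5: "c" => no
  Position 6: "c" => no
  Position 7: "a" => no
  Position 8: "b" => MATCH
  Position 9: "a" => no
Total occurrences: 3

3


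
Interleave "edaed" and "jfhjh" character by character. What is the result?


Interleaving "edaed" and "jfhjh":
  Position 0: 'e' from first, 'j' from second => "ej"
  Position 1: 'd' from first, 'f' from second => "df"
  Position 2: 'a' from first, 'h' from second => "ah"
  Position 3: 'e' from first, 'j' from second => "ej"
  Position 4: 'd' from first, 'h' from second => "dh"
Result: ejdfahejdh

ejdfahejdh


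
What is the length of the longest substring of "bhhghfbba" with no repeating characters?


Input: "bhhghfbba"
Sliding window (track last position of each char):
  Position 0 ('b'): window [0,0] length 1 -- new best
  Position 1 ('h'): window [0,1] length 2 -- new best
  Position 2 ('h'): repeat (last at 1), move window start to 2
  Position 2 ('h'): window [2,2] length 1
  Position 3 ('g'): window [2,3] length 2
  Position 4 ('h'): repeat (last at 2), move window start to 3
  Position 4 ('h'): window [3,4] length 2
  Position 5 ('f'): window [3,5] length 3 -- new best
  Position 6 ('b'): window [3,6] length 4 -- new best
  Position 7 ('b'): repeat (last at 6), move window start to 7
  Position 7 ('b'): window [7,7] length 1
  Position 8 ('a'): window [7,8] length 2
Longest substring with no repeats: "ghfb" with length 4

4


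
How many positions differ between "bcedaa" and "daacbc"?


Comparing "bcedaa" and "daacbc" position by position:
  Position 0: 'b' vs 'd' => DIFFER
  Position 1: 'c' vs 'a' => DIFFER
  Position 2: 'e' vs 'a' => DIFFER
  Position 3: 'd' vs 'c' => DIFFER
  Position 4: 'a' vs 'b' => DIFFER
  Position 5: 'a' vs 'c' => DIFFER
Positions that differ: 6

6


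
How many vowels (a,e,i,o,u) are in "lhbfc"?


Input: lhbfc
Checking each character:
  'l' at position 0: consonant
  'h' at position 1: consonant
  'b' at position 2: consonant
  'f' at position 3: consonant
  'c' at position 4: consonant
Total vowels: 0

0


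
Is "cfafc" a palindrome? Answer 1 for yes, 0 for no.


Input: cfafc
Reversed: cfafc
  Compare pos 0 ('c') with pos 4 ('c'): match
  Compare pos 1 ('f') with pos 3 ('f'): match
Result: palindrome

1


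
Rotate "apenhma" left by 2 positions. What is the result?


Input: "apenhma", rotate left by 2
First 2 characters: "ap"
Remaining characters: "enhma"
Concatenate remaining + first: "enhma" + "ap" = "enhmaap"

enhmaap


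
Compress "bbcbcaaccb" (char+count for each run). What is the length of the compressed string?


Input: bbcbcaaccb
Runs:
  'b' x 2 => "b2"
  'c' x 1 => "c1"
  'b' x 1 => "b1"
  'c' x 1 => "c1"
  'a' x 2 => "a2"
  'c' x 2 => "c2"
  'b' x 1 => "b1"
Compressed: "b2c1b1c1a2c2b1"
Compressed length: 14

14


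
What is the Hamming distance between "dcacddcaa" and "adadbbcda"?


Comparing "dcacddcaa" and "adadbbcda" position by position:
  Position 0: 'd' vs 'a' => differ
  Position 1: 'c' vs 'd' => differ
  Position 2: 'a' vs 'a' => same
  Position 3: 'c' vs 'd' => differ
  Position 4: 'd' vs 'b' => differ
  Position 5: 'd' vs 'b' => differ
  Position 6: 'c' vs 'c' => same
  Position 7: 'a' vs 'd' => differ
  Position 8: 'a' vs 'a' => same
Total differences (Hamming distance): 6

6


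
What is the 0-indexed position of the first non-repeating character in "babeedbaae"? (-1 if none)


Input: babeedbaae
Character frequencies:
  'a': 3
  'b': 3
  'd': 1
  'e': 3
Scanning left to right for freq == 1:
  Position 0 ('b'): freq=3, skip
  Position 1 ('a'): freq=3, skip
  Position 2 ('b'): freq=3, skip
  Position 3 ('e'): freq=3, skip
  Position 4 ('e'): freq=3, skip
  Position 5 ('d'): unique! => answer = 5

5


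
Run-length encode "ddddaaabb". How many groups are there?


Input: ddddaaabb
Scanning for consecutive runs:
  Group 1: 'd' x 4 (positions 0-3)
  Group 2: 'a' x 3 (positions 4-6)
  Group 3: 'b' x 2 (positions 7-8)
Total groups: 3

3


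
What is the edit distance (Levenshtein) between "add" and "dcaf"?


Computing edit distance: "add" -> "dcaf"
DP table:
           d    c    a    f
      0    1    2    3    4
  a   1    1    2    2    3
  d   2    1    2    3    3
  d   3    2    2    3    4
Edit distance = dp[3][4] = 4

4


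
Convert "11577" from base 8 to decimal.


Input: "11577" in base 8
Positional expansion:
  Digit '1' (value 1) x 8^4 = 4096
  Digit '1' (value 1) x 8^3 = 512
  Digit '5' (value 5) x 8^2 = 320
  Digit '7' (value 7) x 8^1 = 56
  Digit '7' (value 7) x 8^0 = 7
Sum = 4991

4991


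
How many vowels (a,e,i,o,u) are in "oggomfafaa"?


Input: oggomfafaa
Checking each character:
  'o' at position 0: vowel (running total: 1)
  'g' at position 1: consonant
  'g' at position 2: consonant
  'o' at position 3: vowel (running total: 2)
  'm' at position 4: consonant
  'f' at position 5: consonant
  'a' at position 6: vowel (running total: 3)
  'f' at position 7: consonant
  'a' at position 8: vowel (running total: 4)
  'a' at position 9: vowel (running total: 5)
Total vowels: 5

5


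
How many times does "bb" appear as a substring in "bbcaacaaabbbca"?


Searching for "bb" in "bbcaacaaabbbca"
Scanning each position:
  Position 0: "bb" => MATCH
  Position 1: "bc" => no
  Position 2: "ca" => no
  Position 3: "aa" => no
  Position 4: "ac" => no
  Position 5: "ca" => no
  Position 6: "aa" => no
  Position 7: "aa" => no
  Position 8: "ab" => no
  Position 9: "bb" => MATCH
  Position 10: "bb" => MATCH
  Position 11: "bc" => no
  Position 12: "ca" => no
Total occurrences: 3

3


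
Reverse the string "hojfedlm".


Input: hojfedlm
Reading characters right to left:
  Position 7: 'm'
  Position 6: 'l'
  Position 5: 'd'
  Position 4: 'e'
  Position 3: 'f'
  Position 2: 'j'
  Position 1: 'o'
  Position 0: 'h'
Reversed: mldefjoh

mldefjoh


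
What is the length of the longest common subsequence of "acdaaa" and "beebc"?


LCS of "acdaaa" and "beebc"
DP table:
           b    e    e    b    c
      0    0    0    0    0    0
  a   0    0    0    0    0    0
  c   0    0    0    0    0    1
  d   0    0    0    0    0    1
  a   0    0    0    0    0    1
  a   0    0    0    0    0    1
  a   0    0    0    0    0    1
LCS length = dp[6][5] = 1

1


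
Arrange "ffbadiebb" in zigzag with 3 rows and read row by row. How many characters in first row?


Zigzag "ffbadiebb" into 3 rows:
Placing characters:
  'f' => row 0
  'f' => row 1
  'b' => row 2
  'a' => row 1
  'd' => row 0
  'i' => row 1
  'e' => row 2
  'b' => row 1
  'b' => row 0
Rows:
  Row 0: "fdb"
  Row 1: "faib"
  Row 2: "be"
First row length: 3

3


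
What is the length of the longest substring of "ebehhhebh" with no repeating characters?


Input: "ebehhhebh"
Sliding window (track last position of each char):
  Position 0 ('e'): window [0,0] length 1 -- new best
  Position 1 ('b'): window [0,1] length 2 -- new best
  Position 2 ('e'): repeat (last at 0), move window start to 1
  Position 2 ('e'): window [1,2] length 2
  Position 3 ('h'): window [1,3] length 3 -- new best
  Position 4 ('h'): repeat (last at 3), move window start to 4
  Position 4 ('h'): window [4,4] length 1
  Position 5 ('h'): repeat (last at 4), move window start to 5
  Position 5 ('h'): window [5,5] length 1
  Position 6 ('e'): window [5,6] length 2
  Position 7 ('b'): window [5,7] length 3
  Position 8 ('h'): repeat (last at 5), move window start to 6
  Position 8 ('h'): window [6,8] length 3
Longest substring with no repeats: "beh" with length 3

3


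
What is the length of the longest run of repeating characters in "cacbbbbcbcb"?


Input: "cacbbbbcbcb"
Scanning for longest run:
  Position 1 ('a'): new char, reset run to 1
  Position 2 ('c'): new char, reset run to 1
  Position 3 ('b'): new char, reset run to 1
  Position 4 ('b'): continues run of 'b', length=2
  Position 5 ('b'): continues run of 'b', length=3
  Position 6 ('b'): continues run of 'b', length=4
  Position 7 ('c'): new char, reset run to 1
  Position 8 ('b'): new char, reset run to 1
  Position 9 ('c'): new char, reset run to 1
  Position 10 ('b'): new char, reset run to 1
Longest run: 'b' with length 4

4


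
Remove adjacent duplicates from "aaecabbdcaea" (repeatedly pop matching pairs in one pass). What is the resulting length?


Input: aaecabbdcaea
Stack-based adjacent duplicate removal:
  Read 'a': push. Stack: a
  Read 'a': matches stack top 'a' => pop. Stack: (empty)
  Read 'e': push. Stack: e
  Read 'c': push. Stack: ec
  Read 'a': push. Stack: eca
  Read 'b': push. Stack: ecab
  Read 'b': matches stack top 'b' => pop. Stack: eca
  Read 'd': push. Stack: ecad
  Read 'c': push. Stack: ecadc
  Read 'a': push. Stack: ecadca
  Read 'e': push. Stack: ecadcae
  Read 'a': push. Stack: ecadcaea
Final stack: "ecadcaea" (length 8)

8


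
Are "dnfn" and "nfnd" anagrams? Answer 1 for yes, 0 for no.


Strings: "dnfn", "nfnd"
Sorted first:  dfnn
Sorted second: dfnn
Sorted forms match => anagrams

1


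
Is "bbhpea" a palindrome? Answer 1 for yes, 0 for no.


Input: bbhpea
Reversed: aephbb
  Compare pos 0 ('b') with pos 5 ('a'): MISMATCH
  Compare pos 1 ('b') with pos 4 ('e'): MISMATCH
  Compare pos 2 ('h') with pos 3 ('p'): MISMATCH
Result: not a palindrome

0


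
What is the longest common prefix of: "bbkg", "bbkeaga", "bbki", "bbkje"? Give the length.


Words: bbkg, bbkeaga, bbki, bbkje
  Position 0: all 'b' => match
  Position 1: all 'b' => match
  Position 2: all 'k' => match
  Position 3: ('g', 'e', 'i', 'j') => mismatch, stop
LCP = "bbk" (length 3)

3


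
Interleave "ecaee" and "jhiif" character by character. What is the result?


Interleaving "ecaee" and "jhiif":
  Position 0: 'e' from first, 'j' from second => "ej"
  Position 1: 'c' from first, 'h' from second => "ch"
  Position 2: 'a' from first, 'i' from second => "ai"
  Position 3: 'e' from first, 'i' from second => "ei"
  Position 4: 'e' from first, 'f' from second => "ef"
Result: ejchaieief

ejchaieief


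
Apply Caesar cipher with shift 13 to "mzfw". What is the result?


Caesar cipher: shift "mzfw" by 13
  'm' (pos 12) + 13 = pos 25 = 'z'
  'z' (pos 25) + 13 = pos 12 = 'm'
  'f' (pos 5) + 13 = pos 18 = 's'
  'w' (pos 22) + 13 = pos 9 = 'j'
Result: zmsj

zmsj


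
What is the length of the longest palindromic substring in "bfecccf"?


Input: "bfecccf"
Checking substrings for palindromes:
  [3:6] "ccc" (len 3) => palindrome
  [3:5] "cc" (len 2) => palindrome
  [4:6] "cc" (len 2) => palindrome
Longest palindromic substring: "ccc" with length 3

3


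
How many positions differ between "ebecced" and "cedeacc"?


Comparing "ebecced" and "cedeacc" position by position:
  Position 0: 'e' vs 'c' => DIFFER
  Position 1: 'b' vs 'e' => DIFFER
  Position 2: 'e' vs 'd' => DIFFER
  Position 3: 'c' vs 'e' => DIFFER
  Position 4: 'c' vs 'a' => DIFFER
  Position 5: 'e' vs 'c' => DIFFER
  Position 6: 'd' vs 'c' => DIFFER
Positions that differ: 7

7


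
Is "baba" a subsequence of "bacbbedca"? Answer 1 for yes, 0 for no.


Check if "baba" is a subsequence of "bacbbedca"
Greedy scan:
  Position 0 ('b'): matches sub[0] = 'b'
  Position 1 ('a'): matches sub[1] = 'a'
  Position 2 ('c'): no match needed
  Position 3 ('b'): matches sub[2] = 'b'
  Position 4 ('b'): no match needed
  Position 5 ('e'): no match needed
  Position 6 ('d'): no match needed
  Position 7 ('c'): no match needed
  Position 8 ('a'): matches sub[3] = 'a'
All 4 characters matched => is a subsequence

1


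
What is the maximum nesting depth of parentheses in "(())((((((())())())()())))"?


Input: "(())((((((())())())()())))"
Tracking depth:
  Position 0 '(': depth becomes 1
  Position 1 '(': depth becomes 2
  Position 2 ')': depth becomes 1
  Position 3 ')': depth becomes 0
  Position 4 '(': depth becomes 1
  Position 5 '(': depth becomes 2
  Position 6 '(': depth becomes 3
  Position 7 '(': depth becomes 4
  Position 8 '(': depth becomes 5
  Position 9 '(': depth becomes 6
  Position 10 '(': depth becomes 7
  Position 11 ')': depth becomes 6
  Position 12 ')': depth becomes 5
  Position 13 '(': depth becomes 6
  Position 14 ')': depth becomes 5
  Position 15 ')': depth becomes 4
  Position 16 '(': depth becomes 5
  Position 17 ')': depth becomes 4
  Position 18 ')': depth becomes 3
  Position 19 '(': depth becomes 4
  Position 20 ')': depth becomes 3
  Position 21 '(': depth becomes 4
  Position 22 ')': depth becomes 3
  Position 23 ')': depth becomes 2
  Position 24 ')': depth becomes 1
  Position 25 ')': depth becomes 0
Maximum depth reached: 7

7


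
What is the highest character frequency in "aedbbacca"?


Input: aedbbacca
Character counts:
  'a': 3
  'b': 2
  'c': 2
  'd': 1
  'e': 1
Maximum frequency: 3

3


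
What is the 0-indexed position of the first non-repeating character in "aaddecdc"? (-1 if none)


Input: aaddecdc
Character frequencies:
  'a': 2
  'c': 2
  'd': 3
  'e': 1
Scanning left to right for freq == 1:
  Position 0 ('a'): freq=2, skip
  Position 1 ('a'): freq=2, skip
  Position 2 ('d'): freq=3, skip
  Position 3 ('d'): freq=3, skip
  Position 4 ('e'): unique! => answer = 4

4


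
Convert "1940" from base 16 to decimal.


Input: "1940" in base 16
Positional expansion:
  Digit '1' (value 1) x 16^3 = 4096
  Digit '9' (value 9) x 16^2 = 2304
  Digit '4' (value 4) x 16^1 = 64
  Digit '0' (value 0) x 16^0 = 0
Sum = 6464

6464


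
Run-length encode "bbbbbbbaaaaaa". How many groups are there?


Input: bbbbbbbaaaaaa
Scanning for consecutive runs:
  Group 1: 'b' x 7 (positions 0-6)
  Group 2: 'a' x 6 (positions 7-12)
Total groups: 2

2


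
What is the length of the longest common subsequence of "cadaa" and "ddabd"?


LCS of "cadaa" and "ddabd"
DP table:
           d    d    a    b    d
      0    0    0    0    0    0
  c   0    0    0    0    0    0
  a   0    0    0    1    1    1
  d   0    1    1    1    1    2
  a   0    1    1    2    2    2
  a   0    1    1    2    2    2
LCS length = dp[5][5] = 2

2


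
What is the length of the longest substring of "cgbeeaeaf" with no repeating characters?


Input: "cgbeeaeaf"
Sliding window (track last position of each char):
  Position 0 ('c'): window [0,0] length 1 -- new best
  Position 1 ('g'): window [0,1] length 2 -- new best
  Position 2 ('b'): window [0,2] length 3 -- new best
  Position 3 ('e'): window [0,3] length 4 -- new best
  Position 4 ('e'): repeat (last at 3), move window start to 4
  Position 4 ('e'): window [4,4] length 1
  Position 5 ('a'): window [4,5] length 2
  Position 6 ('e'): repeat (last at 4), move window start to 5
  Position 6 ('e'): window [5,6] length 2
  Position 7 ('a'): repeat (last at 5), move window start to 6
  Position 7 ('a'): window [6,7] length 2
  Position 8 ('f'): window [6,8] length 3
Longest substring with no repeats: "cgbe" with length 4

4


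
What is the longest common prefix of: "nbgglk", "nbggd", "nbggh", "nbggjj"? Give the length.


Words: nbgglk, nbggd, nbggh, nbggjj
  Position 0: all 'n' => match
  Position 1: all 'b' => match
  Position 2: all 'g' => match
  Position 3: all 'g' => match
  Position 4: ('l', 'd', 'h', 'j') => mismatch, stop
LCP = "nbgg" (length 4)

4


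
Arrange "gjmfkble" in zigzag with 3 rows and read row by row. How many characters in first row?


Zigzag "gjmfkble" into 3 rows:
Placing characters:
  'g' => row 0
  'j' => row 1
  'm' => row 2
  'f' => row 1
  'k' => row 0
  'b' => row 1
  'l' => row 2
  'e' => row 1
Rows:
  Row 0: "gk"
  Row 1: "jfbe"
  Row 2: "ml"
First row length: 2

2


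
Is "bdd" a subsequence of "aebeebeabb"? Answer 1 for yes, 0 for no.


Check if "bdd" is a subsequence of "aebeebeabb"
Greedy scan:
  Position 0 ('a'): no match needed
  Position 1 ('e'): no match needed
  Position 2 ('b'): matches sub[0] = 'b'
  Position 3 ('e'): no match needed
  Position 4 ('e'): no match needed
  Position 5 ('b'): no match needed
  Position 6 ('e'): no match needed
  Position 7 ('a'): no match needed
  Position 8 ('b'): no match needed
  Position 9 ('b'): no match needed
Only matched 1/3 characters => not a subsequence

0


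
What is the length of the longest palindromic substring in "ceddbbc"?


Input: "ceddbbc"
Checking substrings for palindromes:
  [2:4] "dd" (len 2) => palindrome
  [4:6] "bb" (len 2) => palindrome
Longest palindromic substring: "dd" with length 2

2


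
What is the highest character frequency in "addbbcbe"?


Input: addbbcbe
Character counts:
  'a': 1
  'b': 3
  'c': 1
  'd': 2
  'e': 1
Maximum frequency: 3

3


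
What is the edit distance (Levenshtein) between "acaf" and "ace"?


Computing edit distance: "acaf" -> "ace"
DP table:
           a    c    e
      0    1    2    3
  a   1    0    1    2
  c   2    1    0    1
  a   3    2    1    1
  f   4    3    2    2
Edit distance = dp[4][3] = 2

2


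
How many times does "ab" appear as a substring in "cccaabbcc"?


Searching for "ab" in "cccaabbcc"
Scanning each position:
  Position 0: "cc" => no
  Position 1: "cc" => no
  Position 2: "ca" => no
  Position 3: "aa" => no
  Position 4: "ab" => MATCH
  Position 5: "bb" => no
  Position 6: "bc" => no
  Position 7: "cc" => no
Total occurrences: 1

1


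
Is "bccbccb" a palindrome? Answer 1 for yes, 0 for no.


Input: bccbccb
Reversed: bccbccb
  Compare pos 0 ('b') with pos 6 ('b'): match
  Compare pos 1 ('c') with pos 5 ('c'): match
  Compare pos 2 ('c') with pos 4 ('c'): match
Result: palindrome

1


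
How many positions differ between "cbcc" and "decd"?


Comparing "cbcc" and "decd" position by position:
  Position 0: 'c' vs 'd' => DIFFER
  Position 1: 'b' vs 'e' => DIFFER
  Position 2: 'c' vs 'c' => same
  Position 3: 'c' vs 'd' => DIFFER
Positions that differ: 3

3


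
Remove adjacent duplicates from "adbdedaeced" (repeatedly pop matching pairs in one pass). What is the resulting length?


Input: adbdedaeced
Stack-based adjacent duplicate removal:
  Read 'a': push. Stack: a
  Read 'd': push. Stack: ad
  Read 'b': push. Stack: adb
  Read 'd': push. Stack: adbd
  Read 'e': push. Stack: adbde
  Read 'd': push. Stack: adbded
  Read 'a': push. Stack: adbdeda
  Read 'e': push. Stack: adbdedae
  Read 'c': push. Stack: adbdedaec
  Read 'e': push. Stack: adbdedaece
  Read 'd': push. Stack: adbdedaeced
Final stack: "adbdedaeced" (length 11)

11


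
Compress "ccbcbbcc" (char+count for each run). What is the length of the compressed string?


Input: ccbcbbcc
Runs:
  'c' x 2 => "c2"
  'b' x 1 => "b1"
  'c' x 1 => "c1"
  'b' x 2 => "b2"
  'c' x 2 => "c2"
Compressed: "c2b1c1b2c2"
Compressed length: 10

10


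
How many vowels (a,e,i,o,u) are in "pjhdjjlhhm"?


Input: pjhdjjlhhm
Checking each character:
  'p' at position 0: consonant
  'j' at position 1: consonant
  'h' at position 2: consonant
  'd' at position 3: consonant
  'j' at position 4: consonant
  'j' at position 5: consonant
  'l' at position 6: consonant
  'h' at position 7: consonant
  'h' at position 8: consonant
  'm' at position 9: consonant
Total vowels: 0

0


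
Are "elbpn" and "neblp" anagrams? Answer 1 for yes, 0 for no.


Strings: "elbpn", "neblp"
Sorted first:  belnp
Sorted second: belnp
Sorted forms match => anagrams

1


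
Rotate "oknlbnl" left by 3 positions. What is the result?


Input: "oknlbnl", rotate left by 3
First 3 characters: "okn"
Remaining characters: "lbnl"
Concatenate remaining + first: "lbnl" + "okn" = "lbnlokn"

lbnlokn


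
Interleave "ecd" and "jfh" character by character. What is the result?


Interleaving "ecd" and "jfh":
  Position 0: 'e' from first, 'j' from second => "ej"
  Position 1: 'c' from first, 'f' from second => "cf"
  Position 2: 'd' from first, 'h' from second => "dh"
Result: ejcfdh

ejcfdh


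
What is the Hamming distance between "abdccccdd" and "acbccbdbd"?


Comparing "abdccccdd" and "acbccbdbd" position by position:
  Position 0: 'a' vs 'a' => same
  Position 1: 'b' vs 'c' => differ
  Position 2: 'd' vs 'b' => differ
  Position 3: 'c' vs 'c' => same
  Position 4: 'c' vs 'c' => same
  Position 5: 'c' vs 'b' => differ
  Position 6: 'c' vs 'd' => differ
  Position 7: 'd' vs 'b' => differ
  Position 8: 'd' vs 'd' => same
Total differences (Hamming distance): 5

5


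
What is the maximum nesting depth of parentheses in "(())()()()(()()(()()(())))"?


Input: "(())()()()(()()(()()(())))"
Tracking depth:
  Position 0 '(': depth becomes 1
  Position 1 '(': depth becomes 2
  Position 2 ')': depth becomes 1
  Position 3 ')': depth becomes 0
  Position 4 '(': depth becomes 1
  Position 5 ')': depth becomes 0
  Position 6 '(': depth becomes 1
  Position 7 ')': depth becomes 0
  Position 8 '(': depth becomes 1
  Position 9 ')': depth becomes 0
  Position 10 '(': depth becomes 1
  Position 11 '(': depth becomes 2
  Position 12 ')': depth becomes 1
  Position 13 '(': depth becomes 2
  Position 14 ')': depth becomes 1
  Position 15 '(': depth becomes 2
  Position 16 '(': depth becomes 3
  Position 17 ')': depth becomes 2
  Position 18 '(': depth becomes 3
  Position 19 ')': depth becomes 2
  Position 20 '(': depth becomes 3
  Position 21 '(': depth becomes 4
  Position 22 ')': depth becomes 3
  Position 23 ')': depth becomes 2
  Position 24 ')': depth becomes 1
  Position 25 ')': depth becomes 0
Maximum depth reached: 4

4


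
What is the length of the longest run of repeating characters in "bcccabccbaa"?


Input: "bcccabccbaa"
Scanning for longest run:
  Position 1 ('c'): new char, reset run to 1
  Position 2 ('c'): continues run of 'c', length=2
  Position 3 ('c'): continues run of 'c', length=3
  Position 4 ('a'): new char, reset run to 1
  Position 5 ('b'): new char, reset run to 1
  Position 6 ('c'): new char, reset run to 1
  Position 7 ('c'): continues run of 'c', length=2
  Position 8 ('b'): new char, reset run to 1
  Position 9 ('a'): new char, reset run to 1
  Position 10 ('a'): continues run of 'a', length=2
Longest run: 'c' with length 3

3
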